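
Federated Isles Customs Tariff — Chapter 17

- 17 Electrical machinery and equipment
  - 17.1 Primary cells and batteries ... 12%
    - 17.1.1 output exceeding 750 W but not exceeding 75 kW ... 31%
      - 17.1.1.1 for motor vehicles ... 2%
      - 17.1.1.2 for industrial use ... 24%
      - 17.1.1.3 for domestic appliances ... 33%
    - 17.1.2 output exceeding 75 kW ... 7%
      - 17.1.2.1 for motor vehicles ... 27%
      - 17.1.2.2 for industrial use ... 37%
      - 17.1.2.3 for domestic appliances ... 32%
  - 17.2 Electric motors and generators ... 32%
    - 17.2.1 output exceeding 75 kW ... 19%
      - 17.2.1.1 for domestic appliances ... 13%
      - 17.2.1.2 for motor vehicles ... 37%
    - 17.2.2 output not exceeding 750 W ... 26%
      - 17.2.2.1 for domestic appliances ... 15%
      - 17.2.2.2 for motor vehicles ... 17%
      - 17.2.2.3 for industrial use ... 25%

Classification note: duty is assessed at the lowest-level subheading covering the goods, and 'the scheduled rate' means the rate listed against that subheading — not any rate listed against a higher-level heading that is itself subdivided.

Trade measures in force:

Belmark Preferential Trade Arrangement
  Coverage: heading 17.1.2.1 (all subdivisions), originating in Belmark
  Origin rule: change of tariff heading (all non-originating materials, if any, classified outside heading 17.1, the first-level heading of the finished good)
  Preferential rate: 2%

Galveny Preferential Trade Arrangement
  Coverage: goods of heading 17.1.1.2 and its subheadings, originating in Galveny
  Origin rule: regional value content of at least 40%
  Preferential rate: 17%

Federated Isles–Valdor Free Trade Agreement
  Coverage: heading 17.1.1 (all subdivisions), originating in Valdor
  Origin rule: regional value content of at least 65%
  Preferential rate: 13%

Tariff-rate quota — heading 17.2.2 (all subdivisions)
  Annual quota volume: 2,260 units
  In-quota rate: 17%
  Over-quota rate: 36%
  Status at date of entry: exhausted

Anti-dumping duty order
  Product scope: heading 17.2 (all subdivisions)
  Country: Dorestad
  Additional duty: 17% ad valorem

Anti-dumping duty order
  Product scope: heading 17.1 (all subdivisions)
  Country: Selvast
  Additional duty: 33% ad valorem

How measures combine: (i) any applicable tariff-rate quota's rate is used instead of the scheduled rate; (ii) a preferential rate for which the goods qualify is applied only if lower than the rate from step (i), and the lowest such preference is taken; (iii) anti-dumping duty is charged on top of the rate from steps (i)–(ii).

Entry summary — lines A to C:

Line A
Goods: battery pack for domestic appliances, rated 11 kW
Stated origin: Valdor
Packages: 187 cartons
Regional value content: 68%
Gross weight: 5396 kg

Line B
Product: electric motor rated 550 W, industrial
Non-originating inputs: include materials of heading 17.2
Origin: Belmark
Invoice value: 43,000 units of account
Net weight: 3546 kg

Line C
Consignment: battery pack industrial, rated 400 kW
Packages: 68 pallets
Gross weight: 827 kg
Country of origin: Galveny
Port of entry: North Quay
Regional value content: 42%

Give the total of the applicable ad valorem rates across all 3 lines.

86%

Line A: battery pack → 17.1; rated 11 kW → 17.1.1; for domestic appliances → 17.1.1.3. Scheduled 33%. Valdor agreement on 17.1.1: RVC ≥ 65% → 13% available; preferential 13%. → 13%.
Line B: electric motor → 17.2; rated 550 W → 17.2.2; industrial → 17.2.2.3. Scheduled 25%. quota on 17.2.2 exhausted → over-quota 36%; Belmark agreement on 17.1.2.1: 17.2.2.3 not covered. → 36%.
Line C: battery pack → 17.1; rated 400 kW → 17.1.2; industrial → 17.1.2.2. Scheduled 37%. Galveny agreement on 17.1.1.2: 17.1.2.2 not covered. → 37%.
Sum: 13% + 36% + 37% = 86%.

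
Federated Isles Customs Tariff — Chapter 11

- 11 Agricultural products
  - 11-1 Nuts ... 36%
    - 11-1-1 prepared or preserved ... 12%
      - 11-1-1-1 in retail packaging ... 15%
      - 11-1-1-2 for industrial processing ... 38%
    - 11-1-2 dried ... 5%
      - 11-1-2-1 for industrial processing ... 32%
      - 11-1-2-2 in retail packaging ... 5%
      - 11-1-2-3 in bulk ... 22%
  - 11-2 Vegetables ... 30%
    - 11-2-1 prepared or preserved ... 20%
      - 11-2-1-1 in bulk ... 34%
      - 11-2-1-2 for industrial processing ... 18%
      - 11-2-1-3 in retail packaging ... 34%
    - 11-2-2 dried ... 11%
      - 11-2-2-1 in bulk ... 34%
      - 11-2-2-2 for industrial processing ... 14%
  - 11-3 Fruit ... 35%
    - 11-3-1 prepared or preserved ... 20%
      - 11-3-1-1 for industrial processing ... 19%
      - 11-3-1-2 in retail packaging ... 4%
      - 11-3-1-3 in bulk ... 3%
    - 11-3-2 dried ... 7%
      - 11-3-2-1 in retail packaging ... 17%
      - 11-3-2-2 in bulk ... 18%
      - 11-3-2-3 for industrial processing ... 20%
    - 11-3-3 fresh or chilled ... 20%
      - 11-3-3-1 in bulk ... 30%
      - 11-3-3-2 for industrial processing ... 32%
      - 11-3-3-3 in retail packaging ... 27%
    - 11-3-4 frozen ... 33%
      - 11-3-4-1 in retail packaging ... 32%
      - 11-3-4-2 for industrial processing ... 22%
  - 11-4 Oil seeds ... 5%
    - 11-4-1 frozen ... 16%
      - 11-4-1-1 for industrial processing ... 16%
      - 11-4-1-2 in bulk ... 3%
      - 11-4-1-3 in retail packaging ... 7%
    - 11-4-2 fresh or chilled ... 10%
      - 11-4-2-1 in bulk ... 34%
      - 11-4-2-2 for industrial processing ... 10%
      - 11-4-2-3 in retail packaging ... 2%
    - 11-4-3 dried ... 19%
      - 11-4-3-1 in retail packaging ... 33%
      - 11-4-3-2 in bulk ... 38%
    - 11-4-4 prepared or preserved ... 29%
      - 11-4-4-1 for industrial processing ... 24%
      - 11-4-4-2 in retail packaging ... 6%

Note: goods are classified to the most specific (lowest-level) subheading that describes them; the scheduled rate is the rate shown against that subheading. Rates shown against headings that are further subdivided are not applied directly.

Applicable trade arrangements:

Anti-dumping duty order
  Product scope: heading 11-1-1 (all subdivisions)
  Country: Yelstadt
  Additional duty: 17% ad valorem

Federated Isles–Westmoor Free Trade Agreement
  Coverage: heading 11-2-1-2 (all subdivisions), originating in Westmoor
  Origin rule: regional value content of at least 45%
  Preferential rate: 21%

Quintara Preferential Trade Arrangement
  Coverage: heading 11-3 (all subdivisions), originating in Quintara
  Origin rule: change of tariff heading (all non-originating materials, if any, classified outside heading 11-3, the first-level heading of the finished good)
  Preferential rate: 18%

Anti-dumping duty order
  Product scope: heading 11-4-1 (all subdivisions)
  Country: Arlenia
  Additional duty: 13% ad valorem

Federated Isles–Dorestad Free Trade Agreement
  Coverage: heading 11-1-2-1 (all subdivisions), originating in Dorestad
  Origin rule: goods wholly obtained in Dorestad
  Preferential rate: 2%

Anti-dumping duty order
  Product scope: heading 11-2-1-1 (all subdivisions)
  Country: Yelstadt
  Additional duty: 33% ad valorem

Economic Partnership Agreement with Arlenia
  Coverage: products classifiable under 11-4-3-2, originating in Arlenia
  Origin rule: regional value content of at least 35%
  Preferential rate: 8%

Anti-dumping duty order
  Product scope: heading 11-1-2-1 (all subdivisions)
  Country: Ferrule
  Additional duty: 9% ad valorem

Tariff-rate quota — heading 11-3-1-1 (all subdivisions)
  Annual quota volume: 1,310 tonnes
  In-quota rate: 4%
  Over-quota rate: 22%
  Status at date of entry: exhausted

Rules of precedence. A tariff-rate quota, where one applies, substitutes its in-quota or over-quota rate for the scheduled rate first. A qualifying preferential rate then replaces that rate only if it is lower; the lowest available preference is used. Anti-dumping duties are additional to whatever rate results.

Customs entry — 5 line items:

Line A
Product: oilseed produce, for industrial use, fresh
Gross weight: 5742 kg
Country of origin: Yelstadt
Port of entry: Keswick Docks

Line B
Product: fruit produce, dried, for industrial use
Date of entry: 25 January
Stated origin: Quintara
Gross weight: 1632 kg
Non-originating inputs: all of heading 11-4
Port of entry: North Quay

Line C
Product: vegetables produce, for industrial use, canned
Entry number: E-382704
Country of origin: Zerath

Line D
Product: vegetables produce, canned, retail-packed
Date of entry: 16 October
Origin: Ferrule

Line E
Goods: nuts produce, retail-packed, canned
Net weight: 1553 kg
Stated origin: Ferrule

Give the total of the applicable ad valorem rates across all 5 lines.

95%

Line A: oilseed → 11-4; fresh → 11-4-2; for industrial use → 11-4-2-2. Scheduled 10%. No special measure applies. → 10%.
Line B: fruit → 11-3; dried → 11-3-2; for industrial use → 11-3-2-3. Scheduled 20%. Quintara agreement on 11-3: CTH met → 18% available; preferential 18%. → 18%.
Line C: vegetables → 11-2; canned → 11-2-1; for industrial use → 11-2-1-2. Scheduled 18%. No special measure applies. → 18%.
Line D: vegetables → 11-2; canned → 11-2-1; retail-packed → 11-2-1-3. Scheduled 34%. No special measure applies. → 34%.
Line E: nuts → 11-1; canned → 11-1-1; retail-packed → 11-1-1-1. Scheduled 15%. No special measure applies. → 15%.
Sum: 10% + 18% + 18% + 34% + 15% = 95%.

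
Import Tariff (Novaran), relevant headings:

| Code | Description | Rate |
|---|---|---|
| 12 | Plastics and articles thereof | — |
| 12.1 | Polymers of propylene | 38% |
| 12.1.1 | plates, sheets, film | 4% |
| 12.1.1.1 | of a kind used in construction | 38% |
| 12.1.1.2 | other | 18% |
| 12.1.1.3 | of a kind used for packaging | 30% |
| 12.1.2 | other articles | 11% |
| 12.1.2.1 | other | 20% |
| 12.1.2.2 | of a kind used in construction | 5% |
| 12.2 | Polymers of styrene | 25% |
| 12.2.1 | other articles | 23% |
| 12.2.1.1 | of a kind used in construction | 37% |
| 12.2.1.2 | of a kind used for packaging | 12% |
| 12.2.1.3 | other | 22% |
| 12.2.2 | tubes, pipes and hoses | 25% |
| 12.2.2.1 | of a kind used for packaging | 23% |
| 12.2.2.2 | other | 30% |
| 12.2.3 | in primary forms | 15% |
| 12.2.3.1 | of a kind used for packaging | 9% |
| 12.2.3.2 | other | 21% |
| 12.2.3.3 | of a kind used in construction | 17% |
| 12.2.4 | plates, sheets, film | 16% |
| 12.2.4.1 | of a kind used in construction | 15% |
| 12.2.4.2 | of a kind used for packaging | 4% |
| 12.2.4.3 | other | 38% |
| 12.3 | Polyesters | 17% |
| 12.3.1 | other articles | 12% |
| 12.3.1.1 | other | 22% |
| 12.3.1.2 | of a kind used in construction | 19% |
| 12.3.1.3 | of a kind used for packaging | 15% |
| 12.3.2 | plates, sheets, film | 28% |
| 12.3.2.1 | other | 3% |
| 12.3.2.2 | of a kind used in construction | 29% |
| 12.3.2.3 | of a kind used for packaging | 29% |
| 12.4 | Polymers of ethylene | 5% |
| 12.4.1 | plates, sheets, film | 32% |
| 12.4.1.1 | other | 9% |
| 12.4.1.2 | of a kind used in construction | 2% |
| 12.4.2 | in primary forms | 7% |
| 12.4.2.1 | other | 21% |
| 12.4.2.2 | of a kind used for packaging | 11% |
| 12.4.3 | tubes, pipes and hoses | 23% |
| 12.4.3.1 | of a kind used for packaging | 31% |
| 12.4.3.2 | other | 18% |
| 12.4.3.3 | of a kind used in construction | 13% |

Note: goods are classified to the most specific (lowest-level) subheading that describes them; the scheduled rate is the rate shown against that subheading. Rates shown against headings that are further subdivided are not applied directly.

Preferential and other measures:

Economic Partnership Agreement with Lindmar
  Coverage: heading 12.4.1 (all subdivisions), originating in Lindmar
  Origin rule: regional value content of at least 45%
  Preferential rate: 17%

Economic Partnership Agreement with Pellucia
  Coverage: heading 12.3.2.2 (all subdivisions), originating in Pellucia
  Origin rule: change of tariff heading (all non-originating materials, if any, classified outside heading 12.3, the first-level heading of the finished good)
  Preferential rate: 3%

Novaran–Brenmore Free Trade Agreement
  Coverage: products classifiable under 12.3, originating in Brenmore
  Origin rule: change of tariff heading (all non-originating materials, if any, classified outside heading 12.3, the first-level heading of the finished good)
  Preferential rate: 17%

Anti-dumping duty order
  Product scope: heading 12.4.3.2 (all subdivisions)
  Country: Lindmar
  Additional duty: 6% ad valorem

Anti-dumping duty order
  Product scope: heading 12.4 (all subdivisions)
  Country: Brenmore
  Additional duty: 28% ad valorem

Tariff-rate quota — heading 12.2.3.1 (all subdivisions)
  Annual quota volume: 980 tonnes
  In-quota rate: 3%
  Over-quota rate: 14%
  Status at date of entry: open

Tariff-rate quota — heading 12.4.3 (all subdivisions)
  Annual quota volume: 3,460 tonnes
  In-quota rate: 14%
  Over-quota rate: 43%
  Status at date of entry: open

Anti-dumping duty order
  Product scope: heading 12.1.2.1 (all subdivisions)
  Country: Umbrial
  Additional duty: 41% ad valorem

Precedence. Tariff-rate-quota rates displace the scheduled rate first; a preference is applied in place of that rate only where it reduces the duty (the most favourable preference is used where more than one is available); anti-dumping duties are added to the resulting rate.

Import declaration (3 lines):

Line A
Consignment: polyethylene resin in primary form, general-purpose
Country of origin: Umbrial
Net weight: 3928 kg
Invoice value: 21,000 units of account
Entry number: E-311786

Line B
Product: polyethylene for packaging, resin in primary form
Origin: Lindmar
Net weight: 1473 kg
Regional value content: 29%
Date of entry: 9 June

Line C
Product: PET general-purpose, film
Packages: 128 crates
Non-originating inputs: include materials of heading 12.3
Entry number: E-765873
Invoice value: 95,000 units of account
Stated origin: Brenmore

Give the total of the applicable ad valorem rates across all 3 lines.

35%

Line A: polyethylene → 12.4; resin in primary form → 12.4.2; general-purpose → 12.4.2.1. Scheduled 21%. No special measure applies. → 21%.
Line B: polyethylene → 12.4; resin in primary form → 12.4.2; for packaging → 12.4.2.2. Scheduled 11%. Lindmar agreement on 12.4.1: 12.4.2.2 not covered. → 11%.
Line C: PET → 12.3; film → 12.3.2; general-purpose → 12.3.2.1. Scheduled 3%. Brenmore agreement on 12.3: CTH not met. → 3%.
Sum: 21% + 11% + 3% = 35%.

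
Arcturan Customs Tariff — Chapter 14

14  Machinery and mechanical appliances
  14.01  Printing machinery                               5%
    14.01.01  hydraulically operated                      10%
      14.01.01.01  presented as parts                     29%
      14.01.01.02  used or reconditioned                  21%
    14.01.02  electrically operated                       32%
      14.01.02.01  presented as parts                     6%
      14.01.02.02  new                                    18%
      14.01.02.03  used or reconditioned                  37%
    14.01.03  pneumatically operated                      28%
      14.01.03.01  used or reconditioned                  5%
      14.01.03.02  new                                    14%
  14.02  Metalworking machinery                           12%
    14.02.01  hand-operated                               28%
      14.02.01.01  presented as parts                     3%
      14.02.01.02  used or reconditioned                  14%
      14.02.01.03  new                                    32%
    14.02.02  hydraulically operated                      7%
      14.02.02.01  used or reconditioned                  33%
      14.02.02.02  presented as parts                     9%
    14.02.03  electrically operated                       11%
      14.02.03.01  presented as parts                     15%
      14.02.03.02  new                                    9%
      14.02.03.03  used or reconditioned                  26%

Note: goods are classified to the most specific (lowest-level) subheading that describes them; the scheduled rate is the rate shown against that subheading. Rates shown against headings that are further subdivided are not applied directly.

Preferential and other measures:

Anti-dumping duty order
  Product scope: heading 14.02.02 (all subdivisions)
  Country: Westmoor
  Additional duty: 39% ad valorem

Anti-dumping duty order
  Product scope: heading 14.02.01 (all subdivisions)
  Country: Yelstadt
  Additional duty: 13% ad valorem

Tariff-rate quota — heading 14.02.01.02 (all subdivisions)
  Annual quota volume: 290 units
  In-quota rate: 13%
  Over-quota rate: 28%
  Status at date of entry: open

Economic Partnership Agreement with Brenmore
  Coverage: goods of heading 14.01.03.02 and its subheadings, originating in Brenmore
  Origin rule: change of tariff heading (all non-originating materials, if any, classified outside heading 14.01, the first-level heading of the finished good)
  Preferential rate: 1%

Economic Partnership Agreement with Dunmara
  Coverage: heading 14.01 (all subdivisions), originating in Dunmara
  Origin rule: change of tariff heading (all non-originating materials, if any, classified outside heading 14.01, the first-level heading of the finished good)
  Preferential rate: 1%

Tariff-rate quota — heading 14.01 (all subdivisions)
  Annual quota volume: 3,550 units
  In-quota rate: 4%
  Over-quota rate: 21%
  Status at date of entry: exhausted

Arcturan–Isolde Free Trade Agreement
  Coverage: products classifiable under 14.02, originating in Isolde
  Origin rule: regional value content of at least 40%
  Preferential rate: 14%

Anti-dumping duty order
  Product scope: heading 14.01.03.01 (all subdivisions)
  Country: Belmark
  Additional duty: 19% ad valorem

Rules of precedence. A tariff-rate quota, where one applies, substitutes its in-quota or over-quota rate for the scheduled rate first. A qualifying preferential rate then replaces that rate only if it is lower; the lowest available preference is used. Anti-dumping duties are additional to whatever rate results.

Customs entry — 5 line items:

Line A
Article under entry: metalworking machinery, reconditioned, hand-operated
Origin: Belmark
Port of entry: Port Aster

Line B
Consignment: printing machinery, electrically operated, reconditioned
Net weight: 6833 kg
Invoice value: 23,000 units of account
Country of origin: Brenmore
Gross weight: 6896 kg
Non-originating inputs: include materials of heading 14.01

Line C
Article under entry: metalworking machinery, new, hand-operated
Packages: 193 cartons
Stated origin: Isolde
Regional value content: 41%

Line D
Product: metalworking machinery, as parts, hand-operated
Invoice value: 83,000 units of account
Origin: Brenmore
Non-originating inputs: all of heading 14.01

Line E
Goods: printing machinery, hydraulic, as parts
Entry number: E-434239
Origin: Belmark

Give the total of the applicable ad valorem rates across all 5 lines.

72%

Line A: metalworking → 14.02; hand-operated → 14.02.01; reconditioned → 14.02.01.02. Scheduled 14%. quota on 14.02.01.02 open → in-quota 13%. → 13%.
Line B: printing → 14.01; electrically operated → 14.01.02; reconditioned → 14.01.02.03. Scheduled 37%. quota on 14.01 exhausted → over-quota 21%; Brenmore agreement on 14.01.03.02: 14.01.02.03 not covered. → 21%.
Line C: metalworking → 14.02; hand-operated → 14.02.01; new → 14.02.01.03. Scheduled 32%. Isolde agreement on 14.02: RVC ≥ 40% → 14% available; preferential 14%. → 14%.
Line D: metalworking → 14.02; hand-operated → 14.02.01; as parts → 14.02.01.01. Scheduled 3%. Brenmore agreement on 14.01.03.02: 14.02.01.01 not covered. → 3%.
Line E: printing → 14.01; hydraulic → 14.01.01; as parts → 14.01.01.01. Scheduled 29%. quota on 14.01 exhausted → over-quota 21%. → 21%.
Sum: 13% + 21% + 14% + 3% + 21% = 72%.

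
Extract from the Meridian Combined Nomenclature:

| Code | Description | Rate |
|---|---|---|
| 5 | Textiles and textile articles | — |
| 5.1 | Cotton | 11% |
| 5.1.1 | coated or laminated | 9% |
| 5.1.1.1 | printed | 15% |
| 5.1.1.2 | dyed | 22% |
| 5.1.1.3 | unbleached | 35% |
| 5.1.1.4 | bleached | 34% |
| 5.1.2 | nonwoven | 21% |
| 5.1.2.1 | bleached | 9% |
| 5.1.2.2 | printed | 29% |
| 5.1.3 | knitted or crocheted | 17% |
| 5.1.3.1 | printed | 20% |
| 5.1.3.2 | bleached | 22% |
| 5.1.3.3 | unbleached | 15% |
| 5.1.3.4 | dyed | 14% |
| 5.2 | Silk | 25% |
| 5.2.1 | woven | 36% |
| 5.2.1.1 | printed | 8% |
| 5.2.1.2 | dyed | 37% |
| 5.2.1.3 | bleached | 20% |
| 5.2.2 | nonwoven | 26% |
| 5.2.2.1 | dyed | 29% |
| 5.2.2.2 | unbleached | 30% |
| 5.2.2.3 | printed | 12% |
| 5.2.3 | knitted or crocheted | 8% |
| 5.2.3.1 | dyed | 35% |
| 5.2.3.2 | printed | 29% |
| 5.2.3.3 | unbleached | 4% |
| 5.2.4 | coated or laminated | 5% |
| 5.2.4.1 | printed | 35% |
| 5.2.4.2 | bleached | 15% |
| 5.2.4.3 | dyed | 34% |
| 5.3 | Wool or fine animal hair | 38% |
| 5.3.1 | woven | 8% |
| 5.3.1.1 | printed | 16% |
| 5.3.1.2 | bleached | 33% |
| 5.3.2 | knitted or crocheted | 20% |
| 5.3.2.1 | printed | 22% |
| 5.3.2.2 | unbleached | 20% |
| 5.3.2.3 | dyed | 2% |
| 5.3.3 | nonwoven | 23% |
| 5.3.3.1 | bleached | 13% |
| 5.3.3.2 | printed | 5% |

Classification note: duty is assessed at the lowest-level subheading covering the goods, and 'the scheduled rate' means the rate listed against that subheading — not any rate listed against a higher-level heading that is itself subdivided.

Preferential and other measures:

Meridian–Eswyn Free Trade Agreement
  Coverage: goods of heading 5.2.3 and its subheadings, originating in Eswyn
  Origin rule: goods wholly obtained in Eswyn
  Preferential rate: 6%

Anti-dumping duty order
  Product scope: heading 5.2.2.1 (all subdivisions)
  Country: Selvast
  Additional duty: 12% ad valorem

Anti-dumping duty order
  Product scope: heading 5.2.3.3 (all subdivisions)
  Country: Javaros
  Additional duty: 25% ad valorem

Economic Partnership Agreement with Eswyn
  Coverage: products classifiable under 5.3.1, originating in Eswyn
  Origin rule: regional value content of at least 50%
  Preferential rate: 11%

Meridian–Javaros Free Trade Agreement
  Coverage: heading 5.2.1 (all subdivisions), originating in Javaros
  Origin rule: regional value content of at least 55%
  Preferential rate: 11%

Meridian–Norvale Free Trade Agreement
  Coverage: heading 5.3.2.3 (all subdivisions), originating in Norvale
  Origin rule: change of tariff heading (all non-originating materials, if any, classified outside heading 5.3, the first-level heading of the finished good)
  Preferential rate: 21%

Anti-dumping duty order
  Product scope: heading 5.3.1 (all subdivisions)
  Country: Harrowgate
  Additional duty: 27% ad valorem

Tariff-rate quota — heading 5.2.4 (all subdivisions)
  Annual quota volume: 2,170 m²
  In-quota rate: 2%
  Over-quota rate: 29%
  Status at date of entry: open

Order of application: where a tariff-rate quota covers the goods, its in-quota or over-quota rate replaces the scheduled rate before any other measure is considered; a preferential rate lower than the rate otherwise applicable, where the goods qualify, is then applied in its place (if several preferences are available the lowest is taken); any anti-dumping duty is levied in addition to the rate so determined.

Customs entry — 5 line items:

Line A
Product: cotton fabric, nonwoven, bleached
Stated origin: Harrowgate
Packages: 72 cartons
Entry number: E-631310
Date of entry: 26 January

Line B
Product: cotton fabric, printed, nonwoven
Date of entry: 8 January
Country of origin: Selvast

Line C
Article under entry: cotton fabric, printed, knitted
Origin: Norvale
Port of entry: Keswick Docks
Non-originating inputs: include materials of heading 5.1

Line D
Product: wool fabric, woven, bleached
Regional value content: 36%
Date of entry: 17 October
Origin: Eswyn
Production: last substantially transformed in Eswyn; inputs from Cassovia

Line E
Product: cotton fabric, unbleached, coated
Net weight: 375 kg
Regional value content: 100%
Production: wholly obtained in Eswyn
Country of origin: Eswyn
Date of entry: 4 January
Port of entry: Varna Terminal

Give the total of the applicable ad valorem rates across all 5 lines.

126%

Line A: cotton → 5.1; nonwoven → 5.1.2; bleached → 5.1.2.1. Scheduled 9%. No special measure applies. → 9%.
Line B: cotton → 5.1; nonwoven → 5.1.2; printed → 5.1.2.2. Scheduled 29%. No special measure applies. → 29%.
Line C: cotton → 5.1; knitted → 5.1.3; printed → 5.1.3.1. Scheduled 20%. Norvale agreement on 5.3.2.3: 5.1.3.1 not covered. → 20%.
Line D: wool → 5.3; woven → 5.3.1; bleached → 5.3.1.2. Scheduled 33%. Eswyn agreement on 5.2.3: 5.3.1.2 not covered; Eswyn agreement on 5.3.1: RVC < 50%. → 33%.
Line E: cotton → 5.1; coated → 5.1.1; unbleached → 5.1.1.3. Scheduled 35%. Eswyn agreement on 5.2.3: 5.1.1.3 not covered; Eswyn agreement on 5.3.1: 5.1.1.3 not covered. → 35%.
Sum: 9% + 29% + 20% + 33% + 35% = 126%.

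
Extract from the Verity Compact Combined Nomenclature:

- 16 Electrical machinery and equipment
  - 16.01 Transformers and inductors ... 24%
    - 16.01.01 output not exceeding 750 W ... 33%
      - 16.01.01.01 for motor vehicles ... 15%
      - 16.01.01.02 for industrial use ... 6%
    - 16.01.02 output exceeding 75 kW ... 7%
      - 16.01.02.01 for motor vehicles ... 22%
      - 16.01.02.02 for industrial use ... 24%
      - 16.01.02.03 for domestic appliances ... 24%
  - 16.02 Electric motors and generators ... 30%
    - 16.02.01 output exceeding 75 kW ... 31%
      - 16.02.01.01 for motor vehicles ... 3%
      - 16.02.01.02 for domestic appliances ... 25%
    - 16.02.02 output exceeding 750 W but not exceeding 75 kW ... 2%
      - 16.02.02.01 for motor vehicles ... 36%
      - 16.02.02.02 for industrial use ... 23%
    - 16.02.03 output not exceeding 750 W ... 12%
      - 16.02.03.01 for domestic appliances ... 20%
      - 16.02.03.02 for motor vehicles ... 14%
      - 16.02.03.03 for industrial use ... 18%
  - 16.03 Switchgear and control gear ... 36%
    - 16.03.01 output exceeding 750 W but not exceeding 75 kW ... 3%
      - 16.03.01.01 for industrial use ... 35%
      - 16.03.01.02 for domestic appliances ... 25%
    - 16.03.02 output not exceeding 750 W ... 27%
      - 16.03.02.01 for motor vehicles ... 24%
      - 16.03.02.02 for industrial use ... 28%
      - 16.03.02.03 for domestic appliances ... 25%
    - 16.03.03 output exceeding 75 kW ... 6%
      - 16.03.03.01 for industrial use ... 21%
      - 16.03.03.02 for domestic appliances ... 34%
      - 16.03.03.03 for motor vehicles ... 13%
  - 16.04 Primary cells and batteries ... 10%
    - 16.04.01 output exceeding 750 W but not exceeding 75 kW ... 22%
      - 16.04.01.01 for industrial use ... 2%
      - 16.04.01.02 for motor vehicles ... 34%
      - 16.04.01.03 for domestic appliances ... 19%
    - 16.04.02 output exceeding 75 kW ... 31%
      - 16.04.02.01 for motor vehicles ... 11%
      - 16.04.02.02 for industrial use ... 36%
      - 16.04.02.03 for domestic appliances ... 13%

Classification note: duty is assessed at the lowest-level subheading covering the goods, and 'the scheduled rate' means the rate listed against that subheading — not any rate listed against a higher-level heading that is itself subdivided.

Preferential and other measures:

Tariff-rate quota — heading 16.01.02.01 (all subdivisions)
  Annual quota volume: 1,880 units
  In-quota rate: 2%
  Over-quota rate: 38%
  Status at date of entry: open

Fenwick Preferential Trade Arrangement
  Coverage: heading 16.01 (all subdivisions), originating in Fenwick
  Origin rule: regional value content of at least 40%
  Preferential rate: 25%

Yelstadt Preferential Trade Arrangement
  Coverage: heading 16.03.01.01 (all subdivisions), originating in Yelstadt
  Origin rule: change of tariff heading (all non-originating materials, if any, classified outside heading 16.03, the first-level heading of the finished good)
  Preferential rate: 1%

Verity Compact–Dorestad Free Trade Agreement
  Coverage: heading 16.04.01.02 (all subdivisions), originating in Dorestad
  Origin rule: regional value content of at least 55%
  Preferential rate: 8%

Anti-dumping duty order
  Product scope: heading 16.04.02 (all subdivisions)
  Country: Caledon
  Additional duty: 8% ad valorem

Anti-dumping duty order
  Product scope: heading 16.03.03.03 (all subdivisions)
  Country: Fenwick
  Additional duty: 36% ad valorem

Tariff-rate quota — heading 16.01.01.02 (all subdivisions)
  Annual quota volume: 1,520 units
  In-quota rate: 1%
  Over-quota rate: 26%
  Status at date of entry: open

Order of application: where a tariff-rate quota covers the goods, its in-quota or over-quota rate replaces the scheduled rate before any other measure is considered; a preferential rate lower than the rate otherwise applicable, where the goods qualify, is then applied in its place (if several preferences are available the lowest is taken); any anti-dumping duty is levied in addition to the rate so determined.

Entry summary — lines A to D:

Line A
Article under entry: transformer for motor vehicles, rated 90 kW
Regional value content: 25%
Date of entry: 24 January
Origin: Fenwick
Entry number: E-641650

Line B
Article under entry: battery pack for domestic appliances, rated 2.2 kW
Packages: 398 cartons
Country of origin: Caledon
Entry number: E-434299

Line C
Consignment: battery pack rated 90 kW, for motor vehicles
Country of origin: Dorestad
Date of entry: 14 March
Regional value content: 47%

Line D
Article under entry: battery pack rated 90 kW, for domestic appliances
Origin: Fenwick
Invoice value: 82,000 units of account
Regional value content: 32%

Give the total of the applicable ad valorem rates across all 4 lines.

Line A: transformer → 16.01; rated 90 kW → 16.01.02; for motor vehicles → 16.01.02.01. Scheduled 22%. quota on 16.01.02.01 open → in-quota 2%; Fenwick agreement on 16.01: RVC < 40%. → 2%.
Line B: battery pack → 16.04; rated 2.2 kW → 16.04.01; for domestic appliances → 16.04.01.03. Scheduled 19%. No special measure applies. → 19%.
Line C: battery pack → 16.04; rated 90 kW → 16.04.02; for motor vehicles → 16.04.02.01. Scheduled 11%. Dorestad agreement on 16.04.01.02: 16.04.02.01 not covered. → 11%.
Line D: battery pack → 16.04; rated 90 kW → 16.04.02; for domestic appliances → 16.04.02.03. Scheduled 13%. Fenwick agreement on 16.01: 16.04.02.03 not covered. → 13%.
Sum: 2% + 19% + 11% + 13% = 45%.

45%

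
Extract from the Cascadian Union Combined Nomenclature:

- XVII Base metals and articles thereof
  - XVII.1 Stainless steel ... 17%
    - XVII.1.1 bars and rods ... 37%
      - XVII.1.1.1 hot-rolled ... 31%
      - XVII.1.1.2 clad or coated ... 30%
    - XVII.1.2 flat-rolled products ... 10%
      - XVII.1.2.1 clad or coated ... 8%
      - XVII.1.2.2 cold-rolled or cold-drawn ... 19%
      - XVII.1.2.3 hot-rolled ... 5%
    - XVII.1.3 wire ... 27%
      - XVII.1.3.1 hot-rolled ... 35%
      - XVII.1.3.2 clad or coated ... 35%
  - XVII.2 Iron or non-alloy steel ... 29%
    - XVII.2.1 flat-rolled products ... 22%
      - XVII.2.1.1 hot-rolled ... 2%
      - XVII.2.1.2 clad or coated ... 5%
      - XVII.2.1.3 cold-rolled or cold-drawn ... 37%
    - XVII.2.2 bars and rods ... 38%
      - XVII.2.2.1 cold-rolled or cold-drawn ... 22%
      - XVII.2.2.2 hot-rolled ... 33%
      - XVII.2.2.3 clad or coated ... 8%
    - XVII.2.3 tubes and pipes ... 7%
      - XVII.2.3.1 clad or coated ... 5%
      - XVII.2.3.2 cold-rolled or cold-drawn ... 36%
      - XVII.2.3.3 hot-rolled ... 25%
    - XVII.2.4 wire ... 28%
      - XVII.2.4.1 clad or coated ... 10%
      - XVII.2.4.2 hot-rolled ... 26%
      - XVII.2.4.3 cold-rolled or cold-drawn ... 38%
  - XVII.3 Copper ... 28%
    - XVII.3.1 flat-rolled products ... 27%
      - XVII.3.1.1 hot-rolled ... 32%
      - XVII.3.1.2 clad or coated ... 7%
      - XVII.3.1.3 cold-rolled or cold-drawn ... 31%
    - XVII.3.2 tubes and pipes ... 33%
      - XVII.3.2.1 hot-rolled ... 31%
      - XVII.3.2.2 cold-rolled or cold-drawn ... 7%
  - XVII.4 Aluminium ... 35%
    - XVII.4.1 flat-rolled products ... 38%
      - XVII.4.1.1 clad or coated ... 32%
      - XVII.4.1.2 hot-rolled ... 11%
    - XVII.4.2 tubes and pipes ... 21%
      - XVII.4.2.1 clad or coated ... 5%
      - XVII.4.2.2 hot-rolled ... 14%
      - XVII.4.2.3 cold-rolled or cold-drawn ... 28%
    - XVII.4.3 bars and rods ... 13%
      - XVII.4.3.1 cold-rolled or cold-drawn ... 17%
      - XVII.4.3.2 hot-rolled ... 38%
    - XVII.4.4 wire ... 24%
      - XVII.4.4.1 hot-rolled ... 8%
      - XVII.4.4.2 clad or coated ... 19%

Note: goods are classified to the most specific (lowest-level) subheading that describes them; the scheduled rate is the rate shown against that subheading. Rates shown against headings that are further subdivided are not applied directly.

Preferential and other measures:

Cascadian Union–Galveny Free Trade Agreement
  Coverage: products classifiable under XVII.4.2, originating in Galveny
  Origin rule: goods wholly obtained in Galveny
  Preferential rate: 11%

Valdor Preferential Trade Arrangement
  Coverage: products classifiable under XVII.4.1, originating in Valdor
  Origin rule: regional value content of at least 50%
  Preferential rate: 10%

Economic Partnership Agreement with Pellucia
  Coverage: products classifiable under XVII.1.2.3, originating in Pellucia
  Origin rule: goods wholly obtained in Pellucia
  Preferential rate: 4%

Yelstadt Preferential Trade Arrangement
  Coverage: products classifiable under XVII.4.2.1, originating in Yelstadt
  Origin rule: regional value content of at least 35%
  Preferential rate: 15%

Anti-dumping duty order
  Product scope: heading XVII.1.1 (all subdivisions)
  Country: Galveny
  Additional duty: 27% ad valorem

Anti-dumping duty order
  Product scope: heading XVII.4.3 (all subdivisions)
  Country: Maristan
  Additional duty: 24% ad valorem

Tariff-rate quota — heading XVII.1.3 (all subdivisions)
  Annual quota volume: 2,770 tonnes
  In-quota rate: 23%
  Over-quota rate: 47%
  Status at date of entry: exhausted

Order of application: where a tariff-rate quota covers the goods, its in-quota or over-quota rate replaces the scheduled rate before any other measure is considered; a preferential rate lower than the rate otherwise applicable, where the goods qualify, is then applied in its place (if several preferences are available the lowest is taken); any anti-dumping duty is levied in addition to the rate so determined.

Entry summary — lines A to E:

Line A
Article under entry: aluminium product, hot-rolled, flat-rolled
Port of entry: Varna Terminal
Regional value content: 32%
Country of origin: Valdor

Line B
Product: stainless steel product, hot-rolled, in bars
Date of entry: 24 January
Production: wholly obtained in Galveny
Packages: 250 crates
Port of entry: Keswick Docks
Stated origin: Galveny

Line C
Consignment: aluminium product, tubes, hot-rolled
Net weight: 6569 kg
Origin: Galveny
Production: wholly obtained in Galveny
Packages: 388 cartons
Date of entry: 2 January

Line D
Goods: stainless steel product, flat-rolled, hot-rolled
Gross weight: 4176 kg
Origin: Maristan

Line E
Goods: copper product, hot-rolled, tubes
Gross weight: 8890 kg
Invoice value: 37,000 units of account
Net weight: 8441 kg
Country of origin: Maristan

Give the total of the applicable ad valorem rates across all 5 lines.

116%

Line A: aluminium → XVII.4; flat-rolled → XVII.4.1; hot-rolled → XVII.4.1.2. Scheduled 11%. Valdor agreement on XVII.4.1: RVC < 50%. → 11%.
Line B: stainless steel → XVII.1; in bars → XVII.1.1; hot-rolled → XVII.1.1.1. Scheduled 31%. Galveny agreement on XVII.4.2: XVII.1.1.1 not covered; anti-dumping (Galveny, XVII.1.1): +27%; total 31% + 27% = 58%. → 58%.
Line C: aluminium → XVII.4; tubes → XVII.4.2; hot-rolled → XVII.4.2.2. Scheduled 14%. Galveny agreement on XVII.4.2: wholly obtained → 11% available; preferential 11%. → 11%.
Line D: stainless steel → XVII.1; flat-rolled → XVII.1.2; hot-rolled → XVII.1.2.3. Scheduled 5%. No special measure applies. → 5%.
Line E: copper → XVII.3; tubes → XVII.3.2; hot-rolled → XVII.3.2.1. Scheduled 31%. No special measure applies. → 31%.
Sum: 11% + 58% + 11% + 5% + 31% = 116%.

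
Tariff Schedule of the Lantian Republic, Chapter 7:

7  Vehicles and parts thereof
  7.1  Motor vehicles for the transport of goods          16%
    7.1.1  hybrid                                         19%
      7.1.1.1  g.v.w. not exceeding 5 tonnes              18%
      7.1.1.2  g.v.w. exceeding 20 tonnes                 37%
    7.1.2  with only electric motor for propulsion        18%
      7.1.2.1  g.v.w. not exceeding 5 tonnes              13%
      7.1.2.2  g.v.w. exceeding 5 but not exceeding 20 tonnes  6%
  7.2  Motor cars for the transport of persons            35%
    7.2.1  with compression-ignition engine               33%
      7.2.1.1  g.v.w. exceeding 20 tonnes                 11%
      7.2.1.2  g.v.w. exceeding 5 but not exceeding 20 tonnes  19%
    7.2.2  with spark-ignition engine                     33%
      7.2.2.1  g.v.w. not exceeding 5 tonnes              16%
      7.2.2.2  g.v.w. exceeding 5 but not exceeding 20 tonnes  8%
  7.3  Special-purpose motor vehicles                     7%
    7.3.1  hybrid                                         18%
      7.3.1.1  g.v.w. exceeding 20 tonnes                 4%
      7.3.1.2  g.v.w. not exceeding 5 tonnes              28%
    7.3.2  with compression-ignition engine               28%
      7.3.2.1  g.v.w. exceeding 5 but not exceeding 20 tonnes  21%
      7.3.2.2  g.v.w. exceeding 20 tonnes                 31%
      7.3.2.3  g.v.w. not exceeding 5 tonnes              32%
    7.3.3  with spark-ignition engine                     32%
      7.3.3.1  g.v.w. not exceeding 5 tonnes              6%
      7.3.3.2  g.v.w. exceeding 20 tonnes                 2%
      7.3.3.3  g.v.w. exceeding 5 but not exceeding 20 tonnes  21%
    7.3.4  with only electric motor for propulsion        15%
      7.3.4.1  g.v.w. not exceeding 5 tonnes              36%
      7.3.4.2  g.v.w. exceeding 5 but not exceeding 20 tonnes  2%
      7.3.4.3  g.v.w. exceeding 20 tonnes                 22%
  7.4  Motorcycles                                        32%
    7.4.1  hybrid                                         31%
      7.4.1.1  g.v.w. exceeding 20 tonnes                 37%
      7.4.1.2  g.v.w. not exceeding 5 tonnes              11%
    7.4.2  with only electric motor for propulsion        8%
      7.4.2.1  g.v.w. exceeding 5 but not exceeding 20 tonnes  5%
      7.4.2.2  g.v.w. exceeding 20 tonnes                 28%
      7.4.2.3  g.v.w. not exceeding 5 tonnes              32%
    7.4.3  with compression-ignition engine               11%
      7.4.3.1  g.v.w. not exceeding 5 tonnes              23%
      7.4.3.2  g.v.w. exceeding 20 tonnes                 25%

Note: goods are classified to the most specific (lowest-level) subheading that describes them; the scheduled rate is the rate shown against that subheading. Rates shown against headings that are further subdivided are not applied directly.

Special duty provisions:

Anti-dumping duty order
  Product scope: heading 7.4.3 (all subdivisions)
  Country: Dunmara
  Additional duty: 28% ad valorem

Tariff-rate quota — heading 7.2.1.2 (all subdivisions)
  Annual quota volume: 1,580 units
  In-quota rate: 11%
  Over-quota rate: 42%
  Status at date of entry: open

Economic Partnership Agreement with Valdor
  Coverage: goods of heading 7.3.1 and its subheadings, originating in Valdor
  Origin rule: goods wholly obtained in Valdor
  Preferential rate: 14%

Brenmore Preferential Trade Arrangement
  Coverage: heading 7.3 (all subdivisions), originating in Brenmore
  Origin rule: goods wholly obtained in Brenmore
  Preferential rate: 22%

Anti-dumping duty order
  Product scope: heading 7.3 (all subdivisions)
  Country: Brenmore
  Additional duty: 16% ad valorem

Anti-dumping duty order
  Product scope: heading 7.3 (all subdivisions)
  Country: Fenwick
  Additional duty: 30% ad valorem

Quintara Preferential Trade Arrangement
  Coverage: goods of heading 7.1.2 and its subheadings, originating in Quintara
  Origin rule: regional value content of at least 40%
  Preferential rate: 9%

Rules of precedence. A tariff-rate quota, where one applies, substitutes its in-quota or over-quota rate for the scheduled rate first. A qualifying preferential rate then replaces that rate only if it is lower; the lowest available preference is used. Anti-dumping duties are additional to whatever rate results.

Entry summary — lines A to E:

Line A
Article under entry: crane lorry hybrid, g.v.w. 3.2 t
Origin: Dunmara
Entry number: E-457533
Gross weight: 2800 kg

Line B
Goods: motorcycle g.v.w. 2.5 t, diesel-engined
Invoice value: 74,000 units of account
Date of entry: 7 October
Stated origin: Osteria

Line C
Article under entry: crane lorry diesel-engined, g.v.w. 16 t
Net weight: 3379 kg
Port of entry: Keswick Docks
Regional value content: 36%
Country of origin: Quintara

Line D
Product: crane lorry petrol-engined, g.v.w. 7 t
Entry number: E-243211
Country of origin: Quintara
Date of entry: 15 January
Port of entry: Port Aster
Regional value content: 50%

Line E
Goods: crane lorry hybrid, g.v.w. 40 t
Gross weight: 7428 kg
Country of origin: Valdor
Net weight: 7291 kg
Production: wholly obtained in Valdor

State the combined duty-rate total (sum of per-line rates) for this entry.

97%

Line A: crane lorry → 7.3; hybrid → 7.3.1; g.v.w. 3.2 t → 7.3.1.2. Scheduled 28%. No special measure applies. → 28%.
Line B: motorcycle → 7.4; diesel-engined → 7.4.3; g.v.w. 2.5 t → 7.4.3.1. Scheduled 23%. No special measure applies. → 23%.
Line C: crane lorry → 7.3; diesel-engined → 7.3.2; g.v.w. 16 t → 7.3.2.1. Scheduled 21%. Quintara agreement on 7.1.2: 7.3.2.1 not covered. → 21%.
Line D: crane lorry → 7.3; petrol-engined → 7.3.3; g.v.w. 7 t → 7.3.3.3. Scheduled 21%. Quintara agreement on 7.1.2: 7.3.3.3 not covered. → 21%.
Line E: crane lorry → 7.3; hybrid → 7.3.1; g.v.w. 40 t → 7.3.1.1. Scheduled 4%. Valdor agreement on 7.3.1: wholly obtained → 14% available; preference 14% not lower than 4% → no reduction. → 4%.
Sum: 28% + 23% + 21% + 21% + 4% = 97%.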